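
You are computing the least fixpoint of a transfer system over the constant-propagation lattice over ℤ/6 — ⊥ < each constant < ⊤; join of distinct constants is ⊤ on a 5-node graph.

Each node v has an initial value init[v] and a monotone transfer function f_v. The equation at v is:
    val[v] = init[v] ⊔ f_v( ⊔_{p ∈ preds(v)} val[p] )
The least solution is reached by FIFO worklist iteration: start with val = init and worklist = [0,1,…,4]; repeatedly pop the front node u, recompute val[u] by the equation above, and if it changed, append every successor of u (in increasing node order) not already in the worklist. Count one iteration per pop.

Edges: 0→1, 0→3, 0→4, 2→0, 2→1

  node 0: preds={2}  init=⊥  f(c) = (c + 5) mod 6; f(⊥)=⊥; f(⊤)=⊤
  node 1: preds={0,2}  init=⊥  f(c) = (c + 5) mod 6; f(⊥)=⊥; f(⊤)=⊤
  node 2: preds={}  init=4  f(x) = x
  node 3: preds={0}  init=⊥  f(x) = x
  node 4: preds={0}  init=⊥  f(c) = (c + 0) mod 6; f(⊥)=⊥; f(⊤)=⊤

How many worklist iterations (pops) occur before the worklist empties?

5

Trace (5 dequeues):
  [1] u=0 | in 4 | out 3 | prev ⊥ | push {}
  [2] u=1 | in ⊤ | out ⊤ | prev ⊥ | push {}
  [3] u=2 | in ⊥ | out 4 | ==
  [4] u=3 | in 3 | out 3 | prev ⊥ | push {}
  [5] u=4 | in 3 | out 3 | prev ⊥ | push {}

Converged values:
  [0] 3
  [1] ⊤
  [2] 4
  [3] 3
  [4] 3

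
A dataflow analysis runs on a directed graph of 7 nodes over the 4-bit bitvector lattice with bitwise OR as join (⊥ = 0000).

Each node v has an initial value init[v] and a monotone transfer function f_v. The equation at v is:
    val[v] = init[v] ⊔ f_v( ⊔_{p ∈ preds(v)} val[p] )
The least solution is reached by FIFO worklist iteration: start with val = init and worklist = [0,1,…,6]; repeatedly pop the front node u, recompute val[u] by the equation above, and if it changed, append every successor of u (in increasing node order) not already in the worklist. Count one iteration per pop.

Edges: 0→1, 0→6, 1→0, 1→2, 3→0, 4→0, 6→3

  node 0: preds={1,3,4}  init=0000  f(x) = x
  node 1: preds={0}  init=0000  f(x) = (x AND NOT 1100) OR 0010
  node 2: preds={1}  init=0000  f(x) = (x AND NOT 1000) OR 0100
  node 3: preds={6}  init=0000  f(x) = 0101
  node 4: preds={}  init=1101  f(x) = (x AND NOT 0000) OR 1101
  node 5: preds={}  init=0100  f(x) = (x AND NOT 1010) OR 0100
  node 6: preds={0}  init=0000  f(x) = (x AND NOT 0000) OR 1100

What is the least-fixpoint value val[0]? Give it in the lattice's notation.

Trace (12 dequeues):
  [1] u=0 | in 1101 | out 1101 | prev 0000 | push {}
  [2] u=1 | in 1101 | out 0011 | prev 0000 | push {0}
  [3] u=2 | in 0011 | out 0111 | prev 0000 | push {}
  [4] u=3 | in 0000 | out 0101 | prev 0000 | push {}
  [5] u=4 | in 0000 | out 1101 | ==
  [6] u=5 | in 0000 | out 0100 | ==
  [7] u=6 | in 1101 | out 1101 | prev 0000 | push {3}
  [8] u=0 | in 1111 | out 1111 | prev 1101 | push {1,6}
  [9] u=3 | in 1101 | out 0101 | ==
  [10] u=1 | in 1111 | out 0011 | ==
  [11] u=6 | in 1111 | out 1111 | prev 1101 | push {3}
  [12] u=3 | in 1111 | out 0101 | ==

Converged values:
  [0] 1111
  [1] 0011
  [2] 0111
  [3] 0101
  [4] 1101
  [5] 0100
  [6] 1111

1111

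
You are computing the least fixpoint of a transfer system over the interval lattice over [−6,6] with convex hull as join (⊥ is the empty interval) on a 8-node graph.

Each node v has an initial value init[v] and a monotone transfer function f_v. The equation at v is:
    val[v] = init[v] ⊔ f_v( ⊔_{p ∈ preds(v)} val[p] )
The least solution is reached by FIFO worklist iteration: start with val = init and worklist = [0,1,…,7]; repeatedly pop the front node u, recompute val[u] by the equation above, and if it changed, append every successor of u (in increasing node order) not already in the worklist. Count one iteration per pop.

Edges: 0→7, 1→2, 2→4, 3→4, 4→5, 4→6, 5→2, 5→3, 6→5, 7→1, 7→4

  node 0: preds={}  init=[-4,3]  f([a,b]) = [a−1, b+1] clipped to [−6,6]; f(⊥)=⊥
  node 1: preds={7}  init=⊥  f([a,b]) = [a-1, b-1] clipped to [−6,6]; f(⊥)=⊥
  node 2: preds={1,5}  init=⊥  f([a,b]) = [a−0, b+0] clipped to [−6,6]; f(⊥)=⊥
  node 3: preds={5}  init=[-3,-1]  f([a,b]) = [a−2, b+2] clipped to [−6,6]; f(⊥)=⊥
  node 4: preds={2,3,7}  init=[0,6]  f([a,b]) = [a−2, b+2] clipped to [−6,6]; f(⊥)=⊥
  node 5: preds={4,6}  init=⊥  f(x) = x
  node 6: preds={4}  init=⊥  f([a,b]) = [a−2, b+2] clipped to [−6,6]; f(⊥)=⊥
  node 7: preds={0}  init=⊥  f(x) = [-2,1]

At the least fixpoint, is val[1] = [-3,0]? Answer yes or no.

yes

Worklist (18 pops):
  #1 pop 0: in=⊥ → [-4,3] (no change)
  #2 pop 1: in=⊥ → ⊥ (no change)
  #3 pop 2: in=⊥ → ⊥ (no change)
  #4 pop 3: in=⊥ → [-3,-1] (no change)
  #5 pop 4: in=[-3,-1] → [-5,6] (was [0,6]); enqueue []
  #6 pop 5: in=[-5,6] → [-5,6] (was ⊥); enqueue [2,3]
  #7 pop 6: in=[-5,6] → [-6,6] (was ⊥); enqueue [5]
  #8 pop 7: in=[-4,3] → [-2,1] (was ⊥); enqueue [1,4]
  #9 pop 2: in=[-5,6] → [-5,6] (was ⊥); enqueue []
  #10 pop 3: in=[-5,6] → [-6,6] (was [-3,-1]); enqueue []
  #11 pop 5: in=[-6,6] → [-6,6] (was [-5,6]); enqueue [2,3]
  #12 pop 1: in=[-2,1] → [-3,0] (was ⊥); enqueue []
  #13 pop 4: in=[-6,6] → [-6,6] (was [-5,6]); enqueue [5,6]
  #14 pop 2: in=[-6,6] → [-6,6] (was [-5,6]); enqueue [4]
  #15 pop 3: in=[-6,6] → [-6,6] (no change)
  #16 pop 5: in=[-6,6] → [-6,6] (no change)
  #17 pop 6: in=[-6,6] → [-6,6] (no change)
  #18 pop 4: in=[-6,6] → [-6,6] (no change)

Fixpoint:
  val[0] = [-4,3]
  val[1] = [-3,0]
  val[2] = [-6,6]
  val[3] = [-6,6]
  val[4] = [-6,6]
  val[5] = [-6,6]
  val[6] = [-6,6]
  val[7] = [-2,1]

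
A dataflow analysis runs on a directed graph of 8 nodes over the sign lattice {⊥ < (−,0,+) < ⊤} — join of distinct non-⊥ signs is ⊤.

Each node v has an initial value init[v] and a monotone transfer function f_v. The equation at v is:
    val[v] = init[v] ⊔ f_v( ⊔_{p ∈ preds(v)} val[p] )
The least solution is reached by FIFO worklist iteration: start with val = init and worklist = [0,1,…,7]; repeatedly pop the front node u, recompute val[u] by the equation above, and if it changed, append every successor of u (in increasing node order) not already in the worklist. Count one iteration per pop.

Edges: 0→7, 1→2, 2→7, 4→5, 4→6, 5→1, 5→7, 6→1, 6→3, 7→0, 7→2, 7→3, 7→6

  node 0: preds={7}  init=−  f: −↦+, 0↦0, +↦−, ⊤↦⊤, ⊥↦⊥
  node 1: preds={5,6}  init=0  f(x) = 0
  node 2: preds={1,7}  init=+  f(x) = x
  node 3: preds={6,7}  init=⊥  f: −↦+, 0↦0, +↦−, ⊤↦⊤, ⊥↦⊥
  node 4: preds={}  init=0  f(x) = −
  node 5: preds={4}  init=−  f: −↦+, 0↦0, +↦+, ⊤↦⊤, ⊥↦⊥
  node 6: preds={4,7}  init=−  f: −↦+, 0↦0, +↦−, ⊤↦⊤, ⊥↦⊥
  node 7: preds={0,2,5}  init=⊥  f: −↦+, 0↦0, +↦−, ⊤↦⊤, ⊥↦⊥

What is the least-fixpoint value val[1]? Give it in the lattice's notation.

Worklist (14 pops):
  #1 pop 0: in=⊥ → − (no change)
  #2 pop 1: in=− → 0 (no change)
  #3 pop 2: in=0 → ⊤ (was +); enqueue []
  #4 pop 3: in=− → + (was ⊥); enqueue []
  #5 pop 4: in=⊥ → ⊤ (was 0); enqueue []
  #6 pop 5: in=⊤ → ⊤ (was −); enqueue [1]
  #7 pop 6: in=⊤ → ⊤ (was −); enqueue [3]
  #8 pop 7: in=⊤ → ⊤ (was ⊥); enqueue [0,2,6]
  #9 pop 1: in=⊤ → 0 (no change)
  #10 pop 3: in=⊤ → ⊤ (was +); enqueue []
  #11 pop 0: in=⊤ → ⊤ (was −); enqueue [7]
  #12 pop 2: in=⊤ → ⊤ (no change)
  #13 pop 6: in=⊤ → ⊤ (no change)
  #14 pop 7: in=⊤ → ⊤ (no change)

Fixpoint:
  val[0] = ⊤
  val[1] = 0
  val[2] = ⊤
  val[3] = ⊤
  val[4] = ⊤
  val[5] = ⊤
  val[6] = ⊤
  val[7] = ⊤

0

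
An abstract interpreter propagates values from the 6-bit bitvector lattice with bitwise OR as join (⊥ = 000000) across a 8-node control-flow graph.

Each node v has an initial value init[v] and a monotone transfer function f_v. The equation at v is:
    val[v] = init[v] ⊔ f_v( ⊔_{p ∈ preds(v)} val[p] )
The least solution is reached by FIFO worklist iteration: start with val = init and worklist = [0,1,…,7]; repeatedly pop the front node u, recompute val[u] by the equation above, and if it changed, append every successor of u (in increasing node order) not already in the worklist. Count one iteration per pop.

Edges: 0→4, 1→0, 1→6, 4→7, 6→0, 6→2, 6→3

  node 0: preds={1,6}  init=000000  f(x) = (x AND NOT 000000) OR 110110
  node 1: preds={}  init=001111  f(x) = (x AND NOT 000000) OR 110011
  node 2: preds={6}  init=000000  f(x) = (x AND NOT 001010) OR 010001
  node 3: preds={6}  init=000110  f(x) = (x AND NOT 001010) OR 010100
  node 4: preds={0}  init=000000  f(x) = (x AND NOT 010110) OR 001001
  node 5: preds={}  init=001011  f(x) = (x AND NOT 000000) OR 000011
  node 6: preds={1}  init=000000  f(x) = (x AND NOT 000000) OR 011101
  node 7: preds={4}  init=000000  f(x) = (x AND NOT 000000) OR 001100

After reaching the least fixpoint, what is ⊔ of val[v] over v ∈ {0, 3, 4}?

111111

Worklist (11 pops):
  #1 pop 0: in=001111 → 111111 (was 000000); enqueue []
  #2 pop 1: in=000000 → 111111 (was 001111); enqueue [0]
  #3 pop 2: in=000000 → 010001 (was 000000); enqueue []
  #4 pop 3: in=000000 → 010110 (was 000110); enqueue []
  #5 pop 4: in=111111 → 101001 (was 000000); enqueue []
  #6 pop 5: in=000000 → 001011 (no change)
  #7 pop 6: in=111111 → 111111 (was 000000); enqueue [2,3]
  #8 pop 7: in=101001 → 101101 (was 000000); enqueue []
  #9 pop 0: in=111111 → 111111 (no change)
  #10 pop 2: in=111111 → 110101 (was 010001); enqueue []
  #11 pop 3: in=111111 → 110111 (was 010110); enqueue []

Fixpoint:
  val[0] = 111111
  val[1] = 111111
  val[2] = 110101
  val[3] = 110111
  val[4] = 101001
  val[5] = 001011
  val[6] = 111111
  val[7] = 101101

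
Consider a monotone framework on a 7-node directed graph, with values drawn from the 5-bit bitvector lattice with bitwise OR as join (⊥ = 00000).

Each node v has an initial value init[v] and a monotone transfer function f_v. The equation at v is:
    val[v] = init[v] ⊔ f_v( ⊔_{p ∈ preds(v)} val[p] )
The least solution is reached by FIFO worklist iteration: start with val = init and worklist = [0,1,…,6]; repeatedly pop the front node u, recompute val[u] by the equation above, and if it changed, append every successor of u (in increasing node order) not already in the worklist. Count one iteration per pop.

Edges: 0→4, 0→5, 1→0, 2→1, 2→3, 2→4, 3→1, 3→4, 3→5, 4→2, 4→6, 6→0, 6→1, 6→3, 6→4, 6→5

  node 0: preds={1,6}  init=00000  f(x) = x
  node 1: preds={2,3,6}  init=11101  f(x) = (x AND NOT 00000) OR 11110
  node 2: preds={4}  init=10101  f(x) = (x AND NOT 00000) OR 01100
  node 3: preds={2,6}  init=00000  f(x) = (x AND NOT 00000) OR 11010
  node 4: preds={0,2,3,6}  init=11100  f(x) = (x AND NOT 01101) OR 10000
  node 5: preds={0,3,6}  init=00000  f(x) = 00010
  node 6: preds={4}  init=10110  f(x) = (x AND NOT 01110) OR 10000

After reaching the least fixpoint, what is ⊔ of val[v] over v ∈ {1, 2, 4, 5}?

11111

Iteration log — 13 steps:
  step 1. node 0  ⊔preds=11111  new=11111  old=00000  +wl: 
  step 2. node 1  ⊔preds=10111  new=11111  old=11101  +wl: 0
  step 3. node 2  ⊔preds=11100  new=11101  old=10101  +wl: 1
  step 4. node 3  ⊔preds=11111  new=11111  old=00000  +wl: 
  step 5. node 4  ⊔preds=11111  new=11110  old=11100  +wl: 2
  step 6. node 5  ⊔preds=11111  new=00010  old=00000  +wl: 
  step 7. node 6  ⊔preds=11110  new=10110  stable
  step 8. node 0  ⊔preds=11111  new=11111  stable
  step 9. node 1  ⊔preds=11111  new=11111  stable
  step 10. node 2  ⊔preds=11110  new=11111  old=11101  +wl: 1,3,4
  step 11. node 1  ⊔preds=11111  new=11111  stable
  step 12. node 3  ⊔preds=11111  new=11111  stable
  step 13. node 4  ⊔preds=11111  new=11110  stable

Least fixpoint reached:
  node 0: 11111
  node 1: 11111
  node 2: 11111
  node 3: 11111
  node 4: 11110
  node 5: 00010
  node 6: 10110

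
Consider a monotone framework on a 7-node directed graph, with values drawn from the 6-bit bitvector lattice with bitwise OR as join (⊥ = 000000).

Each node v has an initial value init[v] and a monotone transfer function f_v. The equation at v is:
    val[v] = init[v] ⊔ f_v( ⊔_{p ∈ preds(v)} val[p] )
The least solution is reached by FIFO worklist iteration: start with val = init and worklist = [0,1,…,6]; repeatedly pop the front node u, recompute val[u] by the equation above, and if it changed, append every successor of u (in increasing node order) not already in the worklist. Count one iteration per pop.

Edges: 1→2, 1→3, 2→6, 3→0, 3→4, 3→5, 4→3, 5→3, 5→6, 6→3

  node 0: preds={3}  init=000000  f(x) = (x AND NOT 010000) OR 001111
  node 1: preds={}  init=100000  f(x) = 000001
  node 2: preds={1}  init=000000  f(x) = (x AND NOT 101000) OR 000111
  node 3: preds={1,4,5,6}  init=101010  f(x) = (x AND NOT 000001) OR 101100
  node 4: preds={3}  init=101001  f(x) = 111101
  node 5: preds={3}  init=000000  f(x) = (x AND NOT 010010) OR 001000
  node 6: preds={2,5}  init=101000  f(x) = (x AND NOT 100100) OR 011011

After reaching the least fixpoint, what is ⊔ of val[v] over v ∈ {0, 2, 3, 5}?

111111

Trace (12 dequeues):
  [1] u=0 | in 101010 | out 101111 | prev 000000 | push {}
  [2] u=1 | in 000000 | out 100001 | prev 100000 | push {}
  [3] u=2 | in 100001 | out 000111 | prev 000000 | push {}
  [4] u=3 | in 101001 | out 101110 | prev 101010 | push {0}
  [5] u=4 | in 101110 | out 111101 | prev 101001 | push {3}
  [6] u=5 | in 101110 | out 101100 | prev 000000 | push {}
  [7] u=6 | in 101111 | out 111011 | prev 101000 | push {}
  [8] u=0 | in 101110 | out 101111 | ==
  [9] u=3 | in 111111 | out 111110 | prev 101110 | push {0,4,5}
  [10] u=0 | in 111110 | out 101111 | ==
  [11] u=4 | in 111110 | out 111101 | ==
  [12] u=5 | in 111110 | out 101100 | ==

Converged values:
  [0] 101111
  [1] 100001
  [2] 000111
  [3] 111110
  [4] 111101
  [5] 101100
  [6] 111011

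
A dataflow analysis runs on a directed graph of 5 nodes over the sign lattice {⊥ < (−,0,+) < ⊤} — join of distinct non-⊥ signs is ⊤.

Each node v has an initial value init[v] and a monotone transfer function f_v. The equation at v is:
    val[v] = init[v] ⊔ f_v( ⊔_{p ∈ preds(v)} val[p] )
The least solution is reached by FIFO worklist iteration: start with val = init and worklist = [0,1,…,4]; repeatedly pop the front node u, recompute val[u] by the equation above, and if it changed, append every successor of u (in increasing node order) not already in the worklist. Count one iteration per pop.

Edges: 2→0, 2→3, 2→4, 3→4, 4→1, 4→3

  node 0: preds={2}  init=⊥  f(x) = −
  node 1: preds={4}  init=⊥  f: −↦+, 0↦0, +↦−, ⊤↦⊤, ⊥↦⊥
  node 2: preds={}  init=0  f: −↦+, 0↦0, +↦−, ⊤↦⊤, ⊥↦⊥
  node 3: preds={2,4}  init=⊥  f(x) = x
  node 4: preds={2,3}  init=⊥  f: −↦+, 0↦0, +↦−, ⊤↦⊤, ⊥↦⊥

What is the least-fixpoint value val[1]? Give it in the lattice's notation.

0

Trace (7 dequeues):
  [1] u=0 | in 0 | out − | prev ⊥ | push {}
  [2] u=1 | in ⊥ | out ⊥ | ==
  [3] u=2 | in ⊥ | out 0 | ==
  [4] u=3 | in 0 | out 0 | prev ⊥ | push {}
  [5] u=4 | in 0 | out 0 | prev ⊥ | push {1,3}
  [6] u=1 | in 0 | out 0 | prev ⊥ | push {}
  [7] u=3 | in 0 | out 0 | ==

Converged values:
  [0] −
  [1] 0
  [2] 0
  [3] 0
  [4] 0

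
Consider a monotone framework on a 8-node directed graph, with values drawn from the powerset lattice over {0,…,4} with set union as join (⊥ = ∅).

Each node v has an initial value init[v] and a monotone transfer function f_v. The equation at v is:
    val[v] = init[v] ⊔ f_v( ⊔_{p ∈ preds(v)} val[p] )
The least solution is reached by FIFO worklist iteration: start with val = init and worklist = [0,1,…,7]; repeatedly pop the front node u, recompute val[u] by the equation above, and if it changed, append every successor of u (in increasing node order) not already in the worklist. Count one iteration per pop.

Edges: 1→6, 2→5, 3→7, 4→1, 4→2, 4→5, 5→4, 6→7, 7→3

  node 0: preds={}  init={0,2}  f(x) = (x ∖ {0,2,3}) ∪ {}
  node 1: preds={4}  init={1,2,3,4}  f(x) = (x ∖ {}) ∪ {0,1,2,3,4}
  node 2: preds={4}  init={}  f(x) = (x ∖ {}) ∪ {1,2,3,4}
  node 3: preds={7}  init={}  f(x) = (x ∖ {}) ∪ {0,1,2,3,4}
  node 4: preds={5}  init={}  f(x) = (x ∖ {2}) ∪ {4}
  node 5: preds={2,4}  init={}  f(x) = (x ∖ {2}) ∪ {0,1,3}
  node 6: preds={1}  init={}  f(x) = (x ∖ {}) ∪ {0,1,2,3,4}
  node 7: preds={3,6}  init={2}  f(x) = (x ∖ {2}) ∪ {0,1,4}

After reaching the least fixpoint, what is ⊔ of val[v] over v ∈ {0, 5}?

Iteration log — 15 steps:
  step 1. node 0  ⊔preds={}  new={0,2}  stable
  step 2. node 1  ⊔preds={}  new={0,1,2,3,4}  old={1,2,3,4}  +wl: 
  step 3. node 2  ⊔preds={}  new={1,2,3,4}  old={}  +wl: 
  step 4. node 3  ⊔preds={2}  new={0,1,2,3,4}  old={}  +wl: 
  step 5. node 4  ⊔preds={}  new={4}  old={}  +wl: 1,2
  step 6. node 5  ⊔preds={1,2,3,4}  new={0,1,3,4}  old={}  +wl: 4
  step 7. node 6  ⊔preds={0,1,2,3,4}  new={0,1,2,3,4}  old={}  +wl: 
  step 8. node 7  ⊔preds={0,1,2,3,4}  new={0,1,2,3,4}  old={2}  +wl: 3
  step 9. node 1  ⊔preds={4}  new={0,1,2,3,4}  stable
  step 10. node 2  ⊔preds={4}  new={1,2,3,4}  stable
  step 11. node 4  ⊔preds={0,1,3,4}  new={0,1,3,4}  old={4}  +wl: 1,2,5
  step 12. node 3  ⊔preds={0,1,2,3,4}  new={0,1,2,3,4}  stable
  step 13. node 1  ⊔preds={0,1,3,4}  new={0,1,2,3,4}  stable
  step 14. node 2  ⊔preds={0,1,3,4}  new={0,1,2,3,4}  old={1,2,3,4}  +wl: 
  step 15. node 5  ⊔preds={0,1,2,3,4}  new={0,1,3,4}  stable

Least fixpoint reached:
  node 0: {0,2}
  node 1: {0,1,2,3,4}
  node 2: {0,1,2,3,4}
  node 3: {0,1,2,3,4}
  node 4: {0,1,3,4}
  node 5: {0,1,3,4}
  node 6: {0,1,2,3,4}
  node 7: {0,1,2,3,4}

{0,1,2,3,4}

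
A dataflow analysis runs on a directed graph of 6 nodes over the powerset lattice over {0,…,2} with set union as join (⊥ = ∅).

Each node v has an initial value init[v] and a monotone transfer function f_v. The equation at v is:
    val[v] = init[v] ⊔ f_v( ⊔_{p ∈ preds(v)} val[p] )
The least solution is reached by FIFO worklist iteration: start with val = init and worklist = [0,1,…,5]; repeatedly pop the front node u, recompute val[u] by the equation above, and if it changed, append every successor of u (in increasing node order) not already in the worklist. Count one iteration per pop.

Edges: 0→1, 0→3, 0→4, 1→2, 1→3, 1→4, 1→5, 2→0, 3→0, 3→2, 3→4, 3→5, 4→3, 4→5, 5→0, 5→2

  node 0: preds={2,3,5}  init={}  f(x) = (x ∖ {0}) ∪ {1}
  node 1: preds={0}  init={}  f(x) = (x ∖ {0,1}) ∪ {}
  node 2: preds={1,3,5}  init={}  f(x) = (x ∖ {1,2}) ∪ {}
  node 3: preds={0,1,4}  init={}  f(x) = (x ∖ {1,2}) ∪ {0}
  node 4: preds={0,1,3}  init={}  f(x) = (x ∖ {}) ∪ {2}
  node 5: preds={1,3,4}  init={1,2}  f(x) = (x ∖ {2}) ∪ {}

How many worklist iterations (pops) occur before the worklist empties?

Iteration log — 10 steps:
  step 1. node 0  ⊔preds={1,2}  new={1,2}  old={}  +wl: 
  step 2. node 1  ⊔preds={1,2}  new={2}  old={}  +wl: 
  step 3. node 2  ⊔preds={1,2}  new={}  stable
  step 4. node 3  ⊔preds={1,2}  new={0}  old={}  +wl: 0,2
  step 5. node 4  ⊔preds={0,1,2}  new={0,1,2}  old={}  +wl: 3
  step 6. node 5  ⊔preds={0,1,2}  new={0,1,2}  old={1,2}  +wl: 
  step 7. node 0  ⊔preds={0,1,2}  new={1,2}  stable
  step 8. node 2  ⊔preds={0,1,2}  new={0}  old={}  +wl: 0
  step 9. node 3  ⊔preds={0,1,2}  new={0}  stable
  step 10. node 0  ⊔preds={0,1,2}  new={1,2}  stable

Least fixpoint reached:
  node 0: {1,2}
  node 1: {2}
  node 2: {0}
  node 3: {0}
  node 4: {0,1,2}
  node 5: {0,1,2}

10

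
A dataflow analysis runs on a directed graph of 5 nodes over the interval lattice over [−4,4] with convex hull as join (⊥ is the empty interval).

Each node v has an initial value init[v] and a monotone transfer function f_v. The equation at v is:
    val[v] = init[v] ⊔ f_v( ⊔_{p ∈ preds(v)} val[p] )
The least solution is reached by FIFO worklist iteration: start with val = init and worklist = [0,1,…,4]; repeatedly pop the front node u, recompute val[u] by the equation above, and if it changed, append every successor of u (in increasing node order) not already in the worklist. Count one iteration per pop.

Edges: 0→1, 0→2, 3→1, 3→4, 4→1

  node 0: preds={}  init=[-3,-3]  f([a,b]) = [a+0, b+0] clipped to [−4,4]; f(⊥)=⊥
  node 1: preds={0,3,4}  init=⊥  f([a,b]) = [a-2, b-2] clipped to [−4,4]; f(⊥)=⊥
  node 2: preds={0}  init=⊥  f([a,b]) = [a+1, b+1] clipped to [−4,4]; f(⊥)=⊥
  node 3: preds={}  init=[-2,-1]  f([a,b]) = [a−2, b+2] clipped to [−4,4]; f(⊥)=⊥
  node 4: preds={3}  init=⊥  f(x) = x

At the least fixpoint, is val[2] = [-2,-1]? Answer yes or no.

no

Iteration log — 6 steps:
  step 1. node 0  ⊔preds=⊥  new=[-3,-3]  stable
  step 2. node 1  ⊔preds=[-3,-1]  new=[-4,-3]  old=⊥  +wl: 
  step 3. node 2  ⊔preds=[-3,-3]  new=[-2,-2]  old=⊥  +wl: 
  step 4. node 3  ⊔preds=⊥  new=[-2,-1]  stable
  step 5. node 4  ⊔preds=[-2,-1]  new=[-2,-1]  old=⊥  +wl: 1
  step 6. node 1  ⊔preds=[-3,-1]  new=[-4,-3]  stable

Least fixpoint reached:
  node 0: [-3,-3]
  node 1: [-4,-3]
  node 2: [-2,-2]
  node 3: [-2,-1]
  node 4: [-2,-1]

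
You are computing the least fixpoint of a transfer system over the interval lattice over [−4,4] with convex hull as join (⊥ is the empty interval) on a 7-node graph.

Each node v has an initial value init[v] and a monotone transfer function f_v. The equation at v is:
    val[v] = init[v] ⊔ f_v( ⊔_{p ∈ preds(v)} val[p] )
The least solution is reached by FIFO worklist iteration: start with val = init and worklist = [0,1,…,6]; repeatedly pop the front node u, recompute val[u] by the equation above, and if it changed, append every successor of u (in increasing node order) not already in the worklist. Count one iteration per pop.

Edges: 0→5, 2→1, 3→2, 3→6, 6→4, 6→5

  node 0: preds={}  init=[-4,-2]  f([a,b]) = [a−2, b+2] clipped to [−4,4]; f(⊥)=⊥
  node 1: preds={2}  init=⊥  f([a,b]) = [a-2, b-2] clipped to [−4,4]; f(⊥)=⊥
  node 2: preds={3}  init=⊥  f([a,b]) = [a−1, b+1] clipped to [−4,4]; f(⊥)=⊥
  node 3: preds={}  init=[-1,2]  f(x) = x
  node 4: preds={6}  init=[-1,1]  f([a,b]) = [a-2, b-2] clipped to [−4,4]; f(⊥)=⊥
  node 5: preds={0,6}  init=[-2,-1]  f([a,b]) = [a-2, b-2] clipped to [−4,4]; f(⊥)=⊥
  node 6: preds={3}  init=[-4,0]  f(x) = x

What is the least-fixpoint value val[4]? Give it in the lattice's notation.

[-4,1]

Trace (10 dequeues):
  [1] u=0 | in ⊥ | out [-4,-2] | ==
  [2] u=1 | in ⊥ | out ⊥ | ==
  [3] u=2 | in [-1,2] | out [-2,3] | prev ⊥ | push {1}
  [4] u=3 | in ⊥ | out [-1,2] | ==
  [5] u=4 | in [-4,0] | out [-4,1] | prev [-1,1] | push {}
  [6] u=5 | in [-4,0] | out [-4,-1] | prev [-2,-1] | push {}
  [7] u=6 | in [-1,2] | out [-4,2] | prev [-4,0] | push {4,5}
  [8] u=1 | in [-2,3] | out [-4,1] | prev ⊥ | push {}
  [9] u=4 | in [-4,2] | out [-4,1] | ==
  [10] u=5 | in [-4,2] | out [-4,0] | prev [-4,-1] | push {}

Converged values:
  [0] [-4,-2]
  [1] [-4,1]
  [2] [-2,3]
  [3] [-1,2]
  [4] [-4,1]
  [5] [-4,0]
  [6] [-4,2]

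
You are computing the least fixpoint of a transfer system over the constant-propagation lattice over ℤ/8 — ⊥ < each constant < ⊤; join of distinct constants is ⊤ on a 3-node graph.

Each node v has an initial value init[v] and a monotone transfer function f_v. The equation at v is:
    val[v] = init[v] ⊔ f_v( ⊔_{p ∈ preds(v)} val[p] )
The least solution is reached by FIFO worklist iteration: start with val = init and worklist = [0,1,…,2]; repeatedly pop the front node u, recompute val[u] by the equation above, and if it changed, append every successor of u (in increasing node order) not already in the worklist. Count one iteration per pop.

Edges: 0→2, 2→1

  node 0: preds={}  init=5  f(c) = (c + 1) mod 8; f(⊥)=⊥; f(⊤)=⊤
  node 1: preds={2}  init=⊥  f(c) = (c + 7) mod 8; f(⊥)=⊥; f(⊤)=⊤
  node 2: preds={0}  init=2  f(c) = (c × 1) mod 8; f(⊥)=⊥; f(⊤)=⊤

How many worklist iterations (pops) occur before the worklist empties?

Iteration log — 4 steps:
  step 1. node 0  ⊔preds=⊥  new=5  stable
  step 2. node 1  ⊔preds=2  new=1  old=⊥  +wl: 
  step 3. node 2  ⊔preds=5  new=⊤  old=2  +wl: 1
  step 4. node 1  ⊔preds=⊤  new=⊤  old=1  +wl: 

Least fixpoint reached:
  node 0: 5
  node 1: ⊤
  node 2: ⊤

4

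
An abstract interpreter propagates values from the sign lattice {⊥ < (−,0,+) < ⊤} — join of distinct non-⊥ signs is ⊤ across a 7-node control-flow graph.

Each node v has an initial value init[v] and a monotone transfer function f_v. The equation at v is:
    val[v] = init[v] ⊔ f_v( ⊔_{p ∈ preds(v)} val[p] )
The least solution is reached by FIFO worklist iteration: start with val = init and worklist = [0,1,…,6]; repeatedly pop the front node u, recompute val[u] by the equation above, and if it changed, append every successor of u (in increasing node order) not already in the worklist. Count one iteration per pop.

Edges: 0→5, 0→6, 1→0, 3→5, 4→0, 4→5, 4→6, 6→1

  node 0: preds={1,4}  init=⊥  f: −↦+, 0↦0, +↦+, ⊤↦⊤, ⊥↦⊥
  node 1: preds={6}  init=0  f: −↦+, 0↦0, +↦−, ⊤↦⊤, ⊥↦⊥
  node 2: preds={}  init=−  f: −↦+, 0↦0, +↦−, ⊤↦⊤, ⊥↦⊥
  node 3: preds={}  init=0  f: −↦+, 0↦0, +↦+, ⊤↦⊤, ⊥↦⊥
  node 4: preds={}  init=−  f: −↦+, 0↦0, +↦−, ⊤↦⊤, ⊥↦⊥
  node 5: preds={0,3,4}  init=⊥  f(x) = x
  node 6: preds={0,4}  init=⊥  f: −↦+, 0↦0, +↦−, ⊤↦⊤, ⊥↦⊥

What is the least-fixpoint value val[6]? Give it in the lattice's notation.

Iteration log — 9 steps:
  step 1. node 0  ⊔preds=⊤  new=⊤  old=⊥  +wl: 
  step 2. node 1  ⊔preds=⊥  new=0  stable
  step 3. node 2  ⊔preds=⊥  new=−  stable
  step 4. node 3  ⊔preds=⊥  new=0  stable
  step 5. node 4  ⊔preds=⊥  new=−  stable
  step 6. node 5  ⊔preds=⊤  new=⊤  old=⊥  +wl: 
  step 7. node 6  ⊔preds=⊤  new=⊤  old=⊥  +wl: 1
  step 8. node 1  ⊔preds=⊤  new=⊤  old=0  +wl: 0
  step 9. node 0  ⊔preds=⊤  new=⊤  stable

Least fixpoint reached:
  node 0: ⊤
  node 1: ⊤
  node 2: −
  node 3: 0
  node 4: −
  node 5: ⊤
  node 6: ⊤

⊤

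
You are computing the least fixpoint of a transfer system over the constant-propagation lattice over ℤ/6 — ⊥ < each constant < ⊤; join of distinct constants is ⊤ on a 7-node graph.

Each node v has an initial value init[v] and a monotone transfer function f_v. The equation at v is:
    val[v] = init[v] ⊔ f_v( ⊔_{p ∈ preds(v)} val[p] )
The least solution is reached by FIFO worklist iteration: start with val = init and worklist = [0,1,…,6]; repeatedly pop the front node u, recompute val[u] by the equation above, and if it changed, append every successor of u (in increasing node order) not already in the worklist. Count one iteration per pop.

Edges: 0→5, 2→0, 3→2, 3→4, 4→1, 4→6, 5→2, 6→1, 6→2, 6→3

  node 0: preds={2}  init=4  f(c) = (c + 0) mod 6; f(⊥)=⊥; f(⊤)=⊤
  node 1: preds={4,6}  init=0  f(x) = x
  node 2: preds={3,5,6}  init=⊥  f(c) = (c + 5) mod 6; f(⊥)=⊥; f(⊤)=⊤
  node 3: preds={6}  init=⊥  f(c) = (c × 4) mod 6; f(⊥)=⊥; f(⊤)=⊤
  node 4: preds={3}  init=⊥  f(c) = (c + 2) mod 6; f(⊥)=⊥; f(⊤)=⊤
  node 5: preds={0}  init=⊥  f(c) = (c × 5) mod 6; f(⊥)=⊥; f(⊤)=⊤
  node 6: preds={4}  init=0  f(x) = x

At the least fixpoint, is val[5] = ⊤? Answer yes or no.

yes

Trace (17 dequeues):
  [1] u=0 | in ⊥ | out 4 | ==
  [2] u=1 | in 0 | out 0 | ==
  [3] u=2 | in 0 | out 5 | prev ⊥ | push {0}
  [4] u=3 | in 0 | out 0 | prev ⊥ | push {2}
  [5] u=4 | in 0 | out 2 | prev ⊥ | push {1}
  [6] u=5 | in 4 | out 2 | prev ⊥ | push {}
  [7] u=6 | in 2 | out ⊤ | prev 0 | push {3}
  [8] u=0 | in 5 | out ⊤ | prev 4 | push {5}
  [9] u=2 | in ⊤ | out ⊤ | prev 5 | push {0}
  [10] u=1 | in ⊤ | out ⊤ | prev 0 | push {}
  [11] u=3 | in ⊤ | out ⊤ | prev 0 | push {2,4}
  [12] u=5 | in ⊤ | out ⊤ | prev 2 | push {}
  [13] u=0 | in ⊤ | out ⊤ | ==
  [14] u=2 | in ⊤ | out ⊤ | ==
  [15] u=4 | in ⊤ | out ⊤ | prev 2 | push {1,6}
  [16] u=1 | in ⊤ | out ⊤ | ==
  [17] u=6 | in ⊤ | out ⊤ | ==

Converged values:
  [0] ⊤
  [1] ⊤
  [2] ⊤
  [3] ⊤
  [4] ⊤
  [5] ⊤
  [6] ⊤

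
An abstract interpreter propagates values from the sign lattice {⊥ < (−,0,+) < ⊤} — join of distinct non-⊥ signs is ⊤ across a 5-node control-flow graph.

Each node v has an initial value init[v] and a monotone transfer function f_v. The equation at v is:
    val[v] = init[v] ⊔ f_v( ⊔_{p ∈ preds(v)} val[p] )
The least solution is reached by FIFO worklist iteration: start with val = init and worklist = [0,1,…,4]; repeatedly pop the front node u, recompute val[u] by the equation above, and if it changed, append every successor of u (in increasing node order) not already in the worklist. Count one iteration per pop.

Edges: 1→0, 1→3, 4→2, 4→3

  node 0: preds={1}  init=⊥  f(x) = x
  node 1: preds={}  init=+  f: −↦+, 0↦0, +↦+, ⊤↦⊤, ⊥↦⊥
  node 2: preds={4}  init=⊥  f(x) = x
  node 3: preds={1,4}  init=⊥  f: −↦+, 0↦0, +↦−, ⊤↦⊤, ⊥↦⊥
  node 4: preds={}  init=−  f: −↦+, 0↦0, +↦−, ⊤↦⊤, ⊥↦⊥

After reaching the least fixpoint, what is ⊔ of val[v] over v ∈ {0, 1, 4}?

⊤

Trace (5 dequeues):
  [1] u=0 | in + | out + | prev ⊥ | push {}
  [2] u=1 | in ⊥ | out + | ==
  [3] u=2 | in − | out − | prev ⊥ | push {}
  [4] u=3 | in ⊤ | out ⊤ | prev ⊥ | push {}
  [5] u=4 | in ⊥ | out − | ==

Converged values:
  [0] +
  [1] +
  [2] −
  [3] ⊤
  [4] −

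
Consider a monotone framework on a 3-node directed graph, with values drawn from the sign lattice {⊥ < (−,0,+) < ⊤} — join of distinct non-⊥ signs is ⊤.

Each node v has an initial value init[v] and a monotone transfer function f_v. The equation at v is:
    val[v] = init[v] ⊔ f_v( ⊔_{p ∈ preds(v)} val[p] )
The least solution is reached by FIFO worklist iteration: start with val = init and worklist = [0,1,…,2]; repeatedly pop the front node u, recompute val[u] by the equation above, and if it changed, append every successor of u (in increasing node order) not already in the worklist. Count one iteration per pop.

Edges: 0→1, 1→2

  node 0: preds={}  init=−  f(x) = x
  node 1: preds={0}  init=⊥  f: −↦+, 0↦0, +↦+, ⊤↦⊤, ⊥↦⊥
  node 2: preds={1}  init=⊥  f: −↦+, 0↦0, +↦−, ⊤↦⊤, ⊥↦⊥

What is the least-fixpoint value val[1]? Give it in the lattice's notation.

+

Iteration log — 3 steps:
  step 1. node 0  ⊔preds=⊥  new=−  stable
  step 2. node 1  ⊔preds=−  new=+  old=⊥  +wl: 
  step 3. node 2  ⊔preds=+  new=−  old=⊥  +wl: 

Least fixpoint reached:
  node 0: −
  node 1: +
  node 2: −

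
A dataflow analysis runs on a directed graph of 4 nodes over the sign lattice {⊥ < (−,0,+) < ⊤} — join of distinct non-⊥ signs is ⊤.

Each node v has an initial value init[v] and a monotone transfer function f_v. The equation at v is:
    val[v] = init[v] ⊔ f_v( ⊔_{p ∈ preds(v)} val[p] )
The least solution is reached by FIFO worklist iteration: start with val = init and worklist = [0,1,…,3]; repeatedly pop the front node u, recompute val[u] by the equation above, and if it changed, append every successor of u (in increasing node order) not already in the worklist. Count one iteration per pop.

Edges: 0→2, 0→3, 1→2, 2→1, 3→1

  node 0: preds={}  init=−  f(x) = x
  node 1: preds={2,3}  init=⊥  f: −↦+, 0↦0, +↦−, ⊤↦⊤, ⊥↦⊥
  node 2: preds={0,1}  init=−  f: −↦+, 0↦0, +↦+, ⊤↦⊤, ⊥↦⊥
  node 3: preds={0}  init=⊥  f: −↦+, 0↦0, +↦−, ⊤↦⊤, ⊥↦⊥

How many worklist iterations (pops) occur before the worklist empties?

6

Worklist (6 pops):
  #1 pop 0: in=⊥ → − (no change)
  #2 pop 1: in=− → + (was ⊥); enqueue []
  #3 pop 2: in=⊤ → ⊤ (was −); enqueue [1]
  #4 pop 3: in=− → + (was ⊥); enqueue []
  #5 pop 1: in=⊤ → ⊤ (was +); enqueue [2]
  #6 pop 2: in=⊤ → ⊤ (no change)

Fixpoint:
  val[0] = −
  val[1] = ⊤
  val[2] = ⊤
  val[3] = +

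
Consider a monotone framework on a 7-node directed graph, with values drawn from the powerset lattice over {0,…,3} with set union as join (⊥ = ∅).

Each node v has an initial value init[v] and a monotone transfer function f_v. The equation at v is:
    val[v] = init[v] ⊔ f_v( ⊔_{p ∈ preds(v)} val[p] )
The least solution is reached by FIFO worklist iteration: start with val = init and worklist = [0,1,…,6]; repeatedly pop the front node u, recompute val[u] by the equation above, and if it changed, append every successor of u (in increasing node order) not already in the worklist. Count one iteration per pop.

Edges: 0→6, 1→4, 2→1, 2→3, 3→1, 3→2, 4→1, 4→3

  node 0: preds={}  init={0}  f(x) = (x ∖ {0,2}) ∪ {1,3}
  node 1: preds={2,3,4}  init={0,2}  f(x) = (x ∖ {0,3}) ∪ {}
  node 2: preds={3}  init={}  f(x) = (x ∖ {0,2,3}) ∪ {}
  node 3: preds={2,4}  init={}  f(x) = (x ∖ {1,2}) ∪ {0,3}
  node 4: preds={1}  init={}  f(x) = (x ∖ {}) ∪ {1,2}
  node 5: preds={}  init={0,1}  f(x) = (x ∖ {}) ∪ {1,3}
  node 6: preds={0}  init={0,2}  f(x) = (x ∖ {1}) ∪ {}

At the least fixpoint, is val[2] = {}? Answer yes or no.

Trace (11 dequeues):
  [1] u=0 | in {} | out {0,1,3} | prev {0} | push {}
  [2] u=1 | in {} | out {0,2} | ==
  [3] u=2 | in {} | out {} | ==
  [4] u=3 | in {} | out {0,3} | prev {} | push {1,2}
  [5] u=4 | in {0,2} | out {0,1,2} | prev {} | push {3}
  [6] u=5 | in {} | out {0,1,3} | prev {0,1} | push {}
  [7] u=6 | in {0,1,3} | out {0,2,3} | prev {0,2} | push {}
  [8] u=1 | in {0,1,2,3} | out {0,1,2} | prev {0,2} | push {4}
  [9] u=2 | in {0,3} | out {} | ==
  [10] u=3 | in {0,1,2} | out {0,3} | ==
  [11] u=4 | in {0,1,2} | out {0,1,2} | ==

Converged values:
  [0] {0,1,3}
  [1] {0,1,2}
  [2] {}
  [3] {0,3}
  [4] {0,1,2}
  [5] {0,1,3}
  [6] {0,2,3}

yes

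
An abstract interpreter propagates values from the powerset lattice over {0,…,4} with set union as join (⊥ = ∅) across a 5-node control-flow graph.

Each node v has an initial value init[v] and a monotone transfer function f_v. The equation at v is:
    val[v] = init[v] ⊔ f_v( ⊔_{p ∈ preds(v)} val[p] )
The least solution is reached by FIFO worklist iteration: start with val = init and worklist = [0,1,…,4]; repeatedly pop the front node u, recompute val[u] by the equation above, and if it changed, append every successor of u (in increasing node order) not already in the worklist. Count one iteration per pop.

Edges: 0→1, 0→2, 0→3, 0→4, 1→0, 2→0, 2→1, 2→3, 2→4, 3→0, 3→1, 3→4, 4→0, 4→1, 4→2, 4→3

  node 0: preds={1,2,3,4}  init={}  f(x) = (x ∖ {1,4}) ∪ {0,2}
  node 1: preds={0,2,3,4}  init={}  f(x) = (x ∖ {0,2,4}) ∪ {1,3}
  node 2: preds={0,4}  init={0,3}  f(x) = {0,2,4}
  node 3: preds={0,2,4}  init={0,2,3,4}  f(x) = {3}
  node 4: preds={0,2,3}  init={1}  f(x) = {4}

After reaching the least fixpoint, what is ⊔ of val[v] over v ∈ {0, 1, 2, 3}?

Iteration log — 9 steps:
  step 1. node 0  ⊔preds={0,1,2,3,4}  new={0,2,3}  old={}  +wl: 
  step 2. node 1  ⊔preds={0,1,2,3,4}  new={1,3}  old={}  +wl: 0
  step 3. node 2  ⊔preds={0,1,2,3}  new={0,2,3,4}  old={0,3}  +wl: 1
  step 4. node 3  ⊔preds={0,1,2,3,4}  new={0,2,3,4}  stable
  step 5. node 4  ⊔preds={0,2,3,4}  new={1,4}  old={1}  +wl: 2,3
  step 6. node 0  ⊔preds={0,1,2,3,4}  new={0,2,3}  stable
  step 7. node 1  ⊔preds={0,1,2,3,4}  new={1,3}  stable
  step 8. node 2  ⊔preds={0,1,2,3,4}  new={0,2,3,4}  stable
  step 9. node 3  ⊔preds={0,1,2,3,4}  new={0,2,3,4}  stable

Least fixpoint reached:
  node 0: {0,2,3}
  node 1: {1,3}
  node 2: {0,2,3,4}
  node 3: {0,2,3,4}
  node 4: {1,4}

{0,1,2,3,4}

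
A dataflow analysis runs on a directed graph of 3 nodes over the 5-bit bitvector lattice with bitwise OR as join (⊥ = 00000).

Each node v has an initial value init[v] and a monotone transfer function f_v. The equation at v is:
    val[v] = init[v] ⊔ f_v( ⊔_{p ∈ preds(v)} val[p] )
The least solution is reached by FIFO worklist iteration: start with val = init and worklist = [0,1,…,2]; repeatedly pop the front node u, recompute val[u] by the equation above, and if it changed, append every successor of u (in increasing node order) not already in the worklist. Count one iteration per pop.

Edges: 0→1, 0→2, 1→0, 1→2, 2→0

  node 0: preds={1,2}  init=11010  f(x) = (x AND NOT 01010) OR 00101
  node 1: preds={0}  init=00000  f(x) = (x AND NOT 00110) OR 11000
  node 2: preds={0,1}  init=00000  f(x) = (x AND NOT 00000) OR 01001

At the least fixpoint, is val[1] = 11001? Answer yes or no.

yes

Trace (4 dequeues):
  [1] u=0 | in 00000 | out 11111 | prev 11010 | push {}
  [2] u=1 | in 11111 | out 11001 | prev 00000 | push {0}
  [3] u=2 | in 11111 | out 11111 | prev 00000 | push {}
  [4] u=0 | in 11111 | out 11111 | ==

Converged values:
  [0] 11111
  [1] 11001
  [2] 11111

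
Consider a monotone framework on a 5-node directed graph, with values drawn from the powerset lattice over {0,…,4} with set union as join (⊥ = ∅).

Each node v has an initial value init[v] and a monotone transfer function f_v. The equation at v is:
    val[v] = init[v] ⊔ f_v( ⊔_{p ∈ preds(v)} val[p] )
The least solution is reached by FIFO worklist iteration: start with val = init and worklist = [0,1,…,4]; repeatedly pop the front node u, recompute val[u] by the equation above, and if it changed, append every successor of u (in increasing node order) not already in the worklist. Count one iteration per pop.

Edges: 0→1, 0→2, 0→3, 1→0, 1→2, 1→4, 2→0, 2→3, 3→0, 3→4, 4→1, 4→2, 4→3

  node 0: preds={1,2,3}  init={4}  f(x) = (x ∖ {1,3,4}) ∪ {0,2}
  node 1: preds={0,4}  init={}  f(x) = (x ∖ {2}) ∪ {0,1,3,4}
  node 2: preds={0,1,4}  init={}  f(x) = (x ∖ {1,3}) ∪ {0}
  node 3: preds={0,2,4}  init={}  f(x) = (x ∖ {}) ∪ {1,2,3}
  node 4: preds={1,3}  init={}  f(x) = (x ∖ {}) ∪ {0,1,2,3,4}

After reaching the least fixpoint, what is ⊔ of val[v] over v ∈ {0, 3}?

Iteration log — 9 steps:
  step 1. node 0  ⊔preds={}  new={0,2,4}  old={4}  +wl: 
  step 2. node 1  ⊔preds={0,2,4}  new={0,1,3,4}  old={}  +wl: 0
  step 3. node 2  ⊔preds={0,1,2,3,4}  new={0,2,4}  old={}  +wl: 
  step 4. node 3  ⊔preds={0,2,4}  new={0,1,2,3,4}  old={}  +wl: 
  step 5. node 4  ⊔preds={0,1,2,3,4}  new={0,1,2,3,4}  old={}  +wl: 1,2,3
  step 6. node 0  ⊔preds={0,1,2,3,4}  new={0,2,4}  stable
  step 7. node 1  ⊔preds={0,1,2,3,4}  new={0,1,3,4}  stable
  step 8. node 2  ⊔preds={0,1,2,3,4}  new={0,2,4}  stable
  step 9. node 3  ⊔preds={0,1,2,3,4}  new={0,1,2,3,4}  stable

Least fixpoint reached:
  node 0: {0,2,4}
  node 1: {0,1,3,4}
  node 2: {0,2,4}
  node 3: {0,1,2,3,4}
  node 4: {0,1,2,3,4}

{0,1,2,3,4}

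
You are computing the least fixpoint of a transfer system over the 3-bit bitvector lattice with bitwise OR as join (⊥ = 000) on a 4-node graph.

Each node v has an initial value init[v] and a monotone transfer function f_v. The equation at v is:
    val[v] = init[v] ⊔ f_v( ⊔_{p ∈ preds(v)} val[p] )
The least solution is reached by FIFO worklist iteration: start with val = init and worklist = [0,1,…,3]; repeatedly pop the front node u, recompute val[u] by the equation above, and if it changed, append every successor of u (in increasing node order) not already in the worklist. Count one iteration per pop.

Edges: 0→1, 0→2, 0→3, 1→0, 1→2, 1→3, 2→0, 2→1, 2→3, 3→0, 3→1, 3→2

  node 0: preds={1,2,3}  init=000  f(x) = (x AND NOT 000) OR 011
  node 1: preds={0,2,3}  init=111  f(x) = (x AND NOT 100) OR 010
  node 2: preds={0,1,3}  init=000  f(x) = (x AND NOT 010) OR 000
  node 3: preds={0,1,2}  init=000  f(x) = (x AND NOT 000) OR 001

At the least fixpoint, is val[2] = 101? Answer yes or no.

Worklist (7 pops):
  #1 pop 0: in=111 → 111 (was 000); enqueue []
  #2 pop 1: in=111 → 111 (no change)
  #3 pop 2: in=111 → 101 (was 000); enqueue [0,1]
  #4 pop 3: in=111 → 111 (was 000); enqueue [2]
  #5 pop 0: in=111 → 111 (no change)
  #6 pop 1: in=111 → 111 (no change)
  #7 pop 2: in=111 → 101 (no change)

Fixpoint:
  val[0] = 111
  val[1] = 111
  val[2] = 101
  val[3] = 111

yes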